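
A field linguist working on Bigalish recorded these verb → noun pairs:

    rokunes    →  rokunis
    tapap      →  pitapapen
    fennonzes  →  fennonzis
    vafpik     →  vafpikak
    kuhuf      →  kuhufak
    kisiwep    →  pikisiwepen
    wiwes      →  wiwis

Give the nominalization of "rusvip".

wiwes and kisiwep both have last vowel 'e' yet inflect differently (wiwis, pikisiwepen), so the last vowel is not what conditions the rule; the final letter is.
"rusvip" ends in -p. The stems ending in -p (tapap → pitapapen, kisiwep → pikisiwepen) add pi- … -en around the stem.
The other patterns: stems ending in -f or -k add -ak; stems ending in -s change the last vowel to 'i'.
So rusvip → pirusvipen.

pirusvipen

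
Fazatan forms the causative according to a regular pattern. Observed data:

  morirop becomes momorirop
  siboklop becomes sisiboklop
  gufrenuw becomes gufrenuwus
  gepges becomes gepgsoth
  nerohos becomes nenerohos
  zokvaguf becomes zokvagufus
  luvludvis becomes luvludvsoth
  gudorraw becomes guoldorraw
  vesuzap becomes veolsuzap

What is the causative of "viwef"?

viwfoth

gudorraw and gufrenuw both end in -w yet inflect differently (guoldorraw, gufrenuwus), so the final letter is not what conditions the rule; the last vowel is.
"viwef" has last vowel 'e'. The one such stem in the data (gepges → gepgsoth) deletes the last vowel and adds -oth (as does luvludvis), so the same rule applies.
So viwef → viwfoth.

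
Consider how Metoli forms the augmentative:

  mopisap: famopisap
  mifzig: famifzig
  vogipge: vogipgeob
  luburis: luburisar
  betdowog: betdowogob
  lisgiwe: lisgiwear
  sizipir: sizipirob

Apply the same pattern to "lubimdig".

lubimdigar

lisgiwe and vogipge both end in -e yet inflect differently (lisgiwear, vogipgeob), so the final letter is not what conditions the rule; the first letter is.
"lubimdig" begins with l-. The stems beginning with l- (luburis → luburisar, lisgiwe → lisgiwear) add -ar.
So lubimdig → lubimdigar.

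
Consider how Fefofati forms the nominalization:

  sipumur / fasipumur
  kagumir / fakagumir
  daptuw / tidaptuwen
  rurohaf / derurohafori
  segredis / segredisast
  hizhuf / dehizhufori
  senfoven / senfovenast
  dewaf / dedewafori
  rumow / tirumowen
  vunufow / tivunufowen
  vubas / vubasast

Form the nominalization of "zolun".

zolunast

daptuw and sipumur both have last vowel 'u' yet inflect differently (tidaptuwen, fasipumur), so the last vowel is not what conditions the rule; the final letter is.
"zolun" ends in -n. The one such stem in the data (senfoven → senfovenast) adds -ast, so the same rule applies.
The other patterns: stems ending in -w add ti- … -en around the stem; stems ending in -r add the prefix fa-; stems ending in -f add de- … -ori around the stem.
So zolun → zolunast.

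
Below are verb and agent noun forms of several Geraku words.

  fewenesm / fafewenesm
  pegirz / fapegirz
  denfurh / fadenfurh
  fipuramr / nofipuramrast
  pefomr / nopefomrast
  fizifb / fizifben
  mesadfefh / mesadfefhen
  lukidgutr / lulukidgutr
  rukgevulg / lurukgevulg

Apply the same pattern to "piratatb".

lupiratatb

denfurh and mesadfefh both end in -h yet inflect differently (fadenfurh, mesadfefhen), so the final letter is not what conditions the rule; the second-to-last letter is.
"piratatb" has second-to-last letter 't'. The one such stem in the data (lukidgutr → lulukidgutr) adds the prefix lu-, so the same rule applies.
So piratatb → lupiratatb.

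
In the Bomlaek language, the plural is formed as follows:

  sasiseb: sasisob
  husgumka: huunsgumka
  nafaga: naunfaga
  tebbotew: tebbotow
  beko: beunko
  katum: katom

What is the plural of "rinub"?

rinob

sasiseb and husgumka both have 3 vowels yet inflect differently (sasisob, huunsgumka), so the number of vowels is not what conditions the rule; whether the stem ends in a vowel or a consonant is.
"rinub" ends in a consonant. The stems ending in a consonant (katum → katom, sasiseb → sasisob, tebbotew → tebbotow) change the last vowel to 'o'.
So rinub → rinob.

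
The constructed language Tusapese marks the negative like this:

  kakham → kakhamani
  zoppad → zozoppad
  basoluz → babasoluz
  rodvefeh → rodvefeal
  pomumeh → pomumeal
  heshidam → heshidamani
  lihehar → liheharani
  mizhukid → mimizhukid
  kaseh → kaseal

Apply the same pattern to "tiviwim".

"tiviwim" ends in -m. The stems ending in -m (heshidam → heshidamani, kakham → kakhamani) add -ani.
So tiviwim → tiviwimani.

tiviwimani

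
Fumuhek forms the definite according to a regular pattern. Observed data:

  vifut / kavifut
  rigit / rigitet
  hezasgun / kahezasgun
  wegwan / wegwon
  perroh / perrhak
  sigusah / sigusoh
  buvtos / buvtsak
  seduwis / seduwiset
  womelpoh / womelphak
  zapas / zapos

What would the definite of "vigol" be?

viglak

wegwan and hezasgun both end in -n yet inflect differently (wegwon, kahezasgun), so the final letter is not what conditions the rule; the last vowel is.
"vigol" has last vowel 'o'. The stems whose last vowel is 'o' (perroh → perrhak, womelpoh → womelphak, buvtos → buvtsak) delete the last vowel and add -ak.
The other patterns: stems whose last vowel is 'a' change the last vowel to 'o'; stems whose last vowel is 'u' add the prefix ka-; stems whose last vowel is 'i' add -et.
So vigol → viglak.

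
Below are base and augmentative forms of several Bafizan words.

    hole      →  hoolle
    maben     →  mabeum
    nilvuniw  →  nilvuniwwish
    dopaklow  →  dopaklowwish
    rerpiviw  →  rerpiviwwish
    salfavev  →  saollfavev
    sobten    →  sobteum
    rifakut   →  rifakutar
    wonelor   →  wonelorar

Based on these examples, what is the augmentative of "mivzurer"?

mivzurerar

"mivzurer" ends in -r. The one such stem in the data (wonelor → wonelorar) adds -ar, so the same rule applies.
So mivzurer → mivzurerar.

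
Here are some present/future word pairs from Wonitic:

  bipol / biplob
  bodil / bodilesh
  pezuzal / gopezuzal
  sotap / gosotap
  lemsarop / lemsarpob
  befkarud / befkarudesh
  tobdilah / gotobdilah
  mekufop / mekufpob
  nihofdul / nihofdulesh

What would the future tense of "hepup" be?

hepupesh

nihofdul and pezuzal both end in -l yet inflect differently (nihofdulesh, gopezuzal), so the final letter is not what conditions the rule; the last vowel is.
"hepup" has last vowel 'u'. The stems whose last vowel is 'u' (nihofdul → nihofdulesh, befkarud → befkarudesh) add -esh.
So hepup → hepupesh.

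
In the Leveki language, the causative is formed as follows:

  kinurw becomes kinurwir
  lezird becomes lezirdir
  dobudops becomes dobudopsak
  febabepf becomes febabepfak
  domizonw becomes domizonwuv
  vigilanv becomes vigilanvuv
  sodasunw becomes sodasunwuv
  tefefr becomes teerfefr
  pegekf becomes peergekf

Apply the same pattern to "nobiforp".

kinurw and domizonw both end in -w yet inflect differently (kinurwir, domizonwuv), so the final letter is not what conditions the rule; the second-to-last letter is.
"nobiforp" has second-to-last letter 'r'. The stems whose second-to-last letter is 'r' (kinurw → kinurwir, lezird → lezirdir) add -ir.
So nobiforp → nobiforpir.

nobiforpir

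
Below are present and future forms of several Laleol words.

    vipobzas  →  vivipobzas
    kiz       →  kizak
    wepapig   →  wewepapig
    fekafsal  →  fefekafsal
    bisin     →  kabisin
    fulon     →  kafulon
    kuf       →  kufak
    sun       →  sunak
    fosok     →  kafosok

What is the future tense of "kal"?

sun and bisin both end in -n yet inflect differently (sunak, kabisin), so the final letter is not what conditions the rule; the number of vowels is.
"kal" has 1 vowel. The stems with 1 vowel (sun → sunak, kuf → kufak, kiz → kizak) add -ak.
So kal → kalak.

kalak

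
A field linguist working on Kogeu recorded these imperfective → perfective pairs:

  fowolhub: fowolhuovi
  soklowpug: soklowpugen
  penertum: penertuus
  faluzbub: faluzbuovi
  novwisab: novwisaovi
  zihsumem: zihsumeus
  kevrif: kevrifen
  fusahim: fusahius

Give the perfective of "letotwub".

penertum and faluzbub both have last vowel 'u' yet inflect differently (penertuus, faluzbuovi), so the last vowel is not what conditions the rule; the final letter is.
"letotwub" ends in -b. The stems ending in -b (faluzbub → faluzbuovi, fowolhub → fowolhuovi, novwisab → novwisaovi) drop the final letter and add -ovi.
The other patterns: stems ending in -m drop the final letter and add -us; stems ending in -f or -g add -en.
So letotwub → letotwuovi.

letotwuovi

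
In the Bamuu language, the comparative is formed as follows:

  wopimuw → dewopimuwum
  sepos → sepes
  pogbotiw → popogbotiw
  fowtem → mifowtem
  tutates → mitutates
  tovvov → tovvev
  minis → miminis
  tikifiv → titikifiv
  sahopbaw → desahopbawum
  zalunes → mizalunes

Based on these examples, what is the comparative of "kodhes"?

sahopbaw and pogbotiw both end in -w yet inflect differently (desahopbawum, popogbotiw), so the final letter is not what conditions the rule; the last vowel is.
"kodhes" has last vowel 'e'. The stems whose last vowel is 'e' (fowtem → mifowtem, zalunes → mizalunes, tutates → mitutates) add the prefix mi-.
The other patterns: stems whose last vowel is 'a' or 'u' add de- … -um around the stem; stems whose last vowel is 'i' repeat the first consonant+vowel as a prefix; stems whose last vowel is 'o' change the last vowel to 'e'.
So kodhes → mikodhes.

mikodhes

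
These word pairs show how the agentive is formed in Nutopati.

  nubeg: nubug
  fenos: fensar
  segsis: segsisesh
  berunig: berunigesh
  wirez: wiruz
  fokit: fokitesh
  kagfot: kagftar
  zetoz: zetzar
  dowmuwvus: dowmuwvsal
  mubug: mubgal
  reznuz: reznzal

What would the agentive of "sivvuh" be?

fenos and segsis both end in -s yet inflect differently (fensar, segsisesh), so the final letter is not what conditions the rule; the last vowel is.
"sivvuh" has last vowel 'u'. The stems whose last vowel is 'u' (dowmuwvus → dowmuwvsal, reznuz → reznzal, mubug → mubgal) delete the last vowel and add -al.
So sivvuh → sivvhal.

sivvhal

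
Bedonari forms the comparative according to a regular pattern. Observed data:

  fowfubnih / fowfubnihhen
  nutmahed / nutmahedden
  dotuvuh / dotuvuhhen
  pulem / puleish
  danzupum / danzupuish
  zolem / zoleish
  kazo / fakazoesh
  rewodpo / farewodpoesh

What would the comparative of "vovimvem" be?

vovimveish

"vovimvem" ends in -m. The stems ending in -m (pulem → puleish, danzupum → danzupuish, zolem → zoleish) drop the final letter and add -ish.
The other patterns: stems ending in -d or -h double the final consonant and add -en; stems ending in -o add fa- … -esh around the stem.
So vovimvem → vovimveish.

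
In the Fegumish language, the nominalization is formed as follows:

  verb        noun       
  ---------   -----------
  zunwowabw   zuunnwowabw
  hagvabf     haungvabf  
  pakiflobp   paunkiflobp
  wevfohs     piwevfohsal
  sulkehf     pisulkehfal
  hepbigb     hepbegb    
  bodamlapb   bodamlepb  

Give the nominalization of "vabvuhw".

pivabvuhwal

"vabvuhw" has second-to-last letter 'h'. The stems whose second-to-last letter is 'h' (wevfohs → piwevfohsal, sulkehf → pisulkehfal) add pi- … -al around the stem.
So vabvuhw → pivabvuhwal.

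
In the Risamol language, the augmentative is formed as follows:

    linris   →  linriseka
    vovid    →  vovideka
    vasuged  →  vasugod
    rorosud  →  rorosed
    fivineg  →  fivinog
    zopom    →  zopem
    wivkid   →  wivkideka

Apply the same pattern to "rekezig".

rekezigeka

vasuged and vovid both end in -d yet inflect differently (vasugod, vovideka), so the final letter is not what conditions the rule; the last vowel is.
"rekezig" has last vowel 'i'. The stems whose last vowel is 'i' (vovid → vovideka, wivkid → wivkideka, linris → linriseka) add -eka.
So rekezig → rekezigeka.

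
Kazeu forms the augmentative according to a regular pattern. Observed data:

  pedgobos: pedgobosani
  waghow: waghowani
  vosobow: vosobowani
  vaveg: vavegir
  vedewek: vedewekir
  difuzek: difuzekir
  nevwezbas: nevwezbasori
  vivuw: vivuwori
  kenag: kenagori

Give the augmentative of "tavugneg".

tavugnegir

"tavugneg" has last vowel 'e'. The stems whose last vowel is 'e' (vaveg → vavegir, vedewek → vedewekir, difuzek → difuzekir) add -ir.
So tavugneg → tavugnegir.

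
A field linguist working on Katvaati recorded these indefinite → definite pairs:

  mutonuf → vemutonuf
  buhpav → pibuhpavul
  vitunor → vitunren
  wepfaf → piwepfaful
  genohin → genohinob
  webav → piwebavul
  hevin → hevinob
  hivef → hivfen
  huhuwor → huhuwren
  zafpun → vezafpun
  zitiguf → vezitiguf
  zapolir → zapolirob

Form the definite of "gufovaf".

pigufovaful

wepfaf and mutonuf both end in -f yet inflect differently (piwepfaful, vemutonuf), so the final letter is not what conditions the rule; the last vowel is.
"gufovaf" has last vowel 'a'. The stems whose last vowel is 'a' (buhpav → pibuhpavul, webav → piwebavul, wepfaf → piwepfaful) add pi- … -ul around the stem.
So gufovaf → pigufovaful.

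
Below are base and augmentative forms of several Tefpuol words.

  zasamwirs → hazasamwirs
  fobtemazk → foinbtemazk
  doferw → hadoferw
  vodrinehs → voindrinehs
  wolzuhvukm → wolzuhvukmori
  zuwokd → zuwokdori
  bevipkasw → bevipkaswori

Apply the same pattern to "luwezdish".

luwezdishori

bevipkasw and doferw both end in -w yet inflect differently (bevipkaswori, hadoferw), so the final letter is not what conditions the rule; the second-to-last letter is.
"luwezdish" has second-to-last letter 's'. The one such stem in the data (bevipkasw → bevipkaswori) adds -ori, so the same rule applies.
So luwezdish → luwezdishori.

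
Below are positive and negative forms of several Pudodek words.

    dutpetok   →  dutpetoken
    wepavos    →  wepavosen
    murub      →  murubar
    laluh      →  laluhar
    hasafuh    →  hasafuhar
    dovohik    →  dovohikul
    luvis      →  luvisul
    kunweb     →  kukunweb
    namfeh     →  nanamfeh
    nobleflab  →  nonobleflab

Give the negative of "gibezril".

gibezrilul

dutpetok and dovohik both end in -k yet inflect differently (dutpetoken, dovohikul), so the final letter is not what conditions the rule; the last vowel is.
"gibezril" has last vowel 'i'. The stems whose last vowel is 'i' (dovohik → dovohikul, luvis → luvisul) add -ul.
The other patterns: stems whose last vowel is 'o' add -en; stems whose last vowel is 'u' add -ar; stems whose last vowel is 'a' or 'e' repeat the first consonant+vowel as a prefix.
So gibezril → gibezrilul.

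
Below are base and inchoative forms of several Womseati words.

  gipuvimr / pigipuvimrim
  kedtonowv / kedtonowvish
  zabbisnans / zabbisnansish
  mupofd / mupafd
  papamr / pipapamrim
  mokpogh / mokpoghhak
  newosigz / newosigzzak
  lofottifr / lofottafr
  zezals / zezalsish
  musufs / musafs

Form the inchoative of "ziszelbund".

ziszelbundish

lofottifr and papamr both end in -r yet inflect differently (lofottafr, pipapamrim), so the final letter is not what conditions the rule; the second-to-last letter is.
"ziszelbund" has second-to-last letter 'n'. The one such stem in the data (zabbisnans → zabbisnansish) adds -ish, so the same rule applies.
The other patterns: stems whose second-to-last letter is 'f' change the last vowel to 'a'; stems whose second-to-last letter is 'g' double the final consonant and add -ak; stems whose second-to-last letter is 'm' add pi- … -im around the stem.
So ziszelbund → ziszelbundish.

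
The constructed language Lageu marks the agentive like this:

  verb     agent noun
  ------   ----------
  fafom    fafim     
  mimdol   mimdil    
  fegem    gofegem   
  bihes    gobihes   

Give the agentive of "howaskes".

fafom and fegem both end in -m yet inflect differently (fafim, gofegem), so the final letter is not what conditions the rule; the last vowel is.
"howaskes" has last vowel 'e'. The stems whose last vowel is 'e' (fegem → gofegem, bihes → gobihes) add the prefix go-.
So howaskes → gohowaskes.

gohowaskes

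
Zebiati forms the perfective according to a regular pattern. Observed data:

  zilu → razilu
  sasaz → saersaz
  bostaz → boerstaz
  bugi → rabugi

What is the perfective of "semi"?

bostaz and bugi both begin with b- yet inflect differently (boerstaz, rabugi), so the first letter is not what conditions the rule; the final letter is.
"semi" ends in -i. The one such stem in the data (bugi → rabugi) adds the prefix ra-, so the same rule applies.
So semi → rasemi.

rasemi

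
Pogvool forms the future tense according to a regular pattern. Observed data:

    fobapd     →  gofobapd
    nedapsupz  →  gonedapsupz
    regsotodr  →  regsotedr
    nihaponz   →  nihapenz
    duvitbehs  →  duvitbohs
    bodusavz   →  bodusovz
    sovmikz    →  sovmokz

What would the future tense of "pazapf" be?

gopazapf

nedapsupz and nihaponz both end in -z yet inflect differently (gonedapsupz, nihapenz), so the final letter is not what conditions the rule; the second-to-last letter is.
"pazapf" has second-to-last letter 'p'. The stems whose second-to-last letter is 'p' (fobapd → gofobapd, nedapsupz → gonedapsupz) add the prefix go-.
So pazapf → gopazapf.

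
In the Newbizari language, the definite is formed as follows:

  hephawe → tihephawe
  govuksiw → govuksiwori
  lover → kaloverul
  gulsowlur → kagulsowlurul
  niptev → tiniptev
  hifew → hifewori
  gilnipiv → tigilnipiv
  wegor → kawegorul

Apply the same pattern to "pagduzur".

kapagduzurul

"pagduzur" ends in -r. The stems ending in -r (gulsowlur → kagulsowlurul, wegor → kawegorul, lover → kaloverul) add ka- … -ul around the stem.
The other patterns: stems ending in -w add -ori; stems ending in -e or -v add the prefix ti-.
So pagduzur → kapagduzurul.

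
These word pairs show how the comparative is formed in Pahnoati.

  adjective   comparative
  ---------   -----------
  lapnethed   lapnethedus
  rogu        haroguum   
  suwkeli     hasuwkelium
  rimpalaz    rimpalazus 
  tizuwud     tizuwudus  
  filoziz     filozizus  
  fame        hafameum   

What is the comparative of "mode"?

hamodeum

rogu and tizuwud both have last vowel 'u' yet inflect differently (haroguum, tizuwudus), so the last vowel is not what conditions the rule; whether the stem ends in a vowel or a consonant is.
"mode" ends in a vowel. The stems ending in a vowel (rogu → haroguum, suwkeli → hasuwkelium, fame → hafameum) add ha- … -um around the stem.
The other pattern: stems ending in a consonant add -us.
So mode → hamodeum.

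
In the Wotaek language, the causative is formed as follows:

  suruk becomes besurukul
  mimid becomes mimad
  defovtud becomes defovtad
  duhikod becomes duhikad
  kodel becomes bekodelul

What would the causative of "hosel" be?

"hosel" ends in -l. The one such stem in the data (kodel → bekodelul) adds be- … -ul around the stem, so the same rule applies.
So hosel → behoselul.

behoselul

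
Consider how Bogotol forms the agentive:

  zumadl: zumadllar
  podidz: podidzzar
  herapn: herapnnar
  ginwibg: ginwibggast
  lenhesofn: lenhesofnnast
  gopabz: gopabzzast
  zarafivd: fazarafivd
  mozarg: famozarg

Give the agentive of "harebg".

harebggast

"harebg" has second-to-last letter 'b'. The stems whose second-to-last letter is 'b' (ginwibg → ginwibggast, gopabz → gopabzzast) double the final consonant and add -ast.
The other patterns: stems whose second-to-last letter is 'r' or 'v' add the prefix fa-; stems whose second-to-last letter is 'd' or 'p' double the final consonant and add -ar.
So harebg → harebggast.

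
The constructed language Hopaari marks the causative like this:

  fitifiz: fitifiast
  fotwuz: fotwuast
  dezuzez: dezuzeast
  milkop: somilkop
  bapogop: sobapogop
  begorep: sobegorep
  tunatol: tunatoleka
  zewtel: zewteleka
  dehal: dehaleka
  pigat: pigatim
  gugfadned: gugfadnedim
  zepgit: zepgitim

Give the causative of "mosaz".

mosaast

dezuzez and begorep both have last vowel 'e' yet inflect differently (dezuzeast, sobegorep), so the last vowel is not what conditions the rule; the final letter is.
"mosaz" ends in -z. The stems ending in -z (fitifiz → fitifiast, fotwuz → fotwuast, dezuzez → dezuzeast) drop the final letter and add -ast.
So mosaz → mosaast.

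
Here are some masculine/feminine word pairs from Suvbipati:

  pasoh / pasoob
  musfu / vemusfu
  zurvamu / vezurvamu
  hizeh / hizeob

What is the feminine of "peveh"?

hizeh and musfu both have 2 vowels yet inflect differently (hizeob, vemusfu), so the number of vowels is not what conditions the rule; the final letter is.
"peveh" ends in -h. The stems ending in -h (hizeh → hizeob, pasoh → pasoob) drop the final letter and add -ob.
So peveh → peveob.

peveob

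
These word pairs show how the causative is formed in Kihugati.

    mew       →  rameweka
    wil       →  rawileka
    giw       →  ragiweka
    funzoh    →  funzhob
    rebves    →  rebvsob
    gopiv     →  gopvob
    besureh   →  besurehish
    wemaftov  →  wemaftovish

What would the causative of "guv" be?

raguveka

funzoh and besureh both end in -h yet inflect differently (funzhob, besurehish), so the final letter is not what conditions the rule; the number of vowels is.
"guv" has 1 vowel. The stems with 1 vowel (mew → rameweka, wil → rawileka, giw → ragiweka) add ra- … -eka around the stem.
So guv → raguveka.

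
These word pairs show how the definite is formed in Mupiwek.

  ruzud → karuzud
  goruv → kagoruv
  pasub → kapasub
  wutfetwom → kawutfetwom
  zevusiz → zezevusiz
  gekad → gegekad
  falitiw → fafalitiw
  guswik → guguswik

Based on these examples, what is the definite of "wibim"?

ruzud and gekad both end in -d yet inflect differently (karuzud, gegekad), so the final letter is not what conditions the rule; the last vowel is.
"wibim" has last vowel 'i'. The stems whose last vowel is 'i' (zevusiz → zezevusiz, falitiw → fafalitiw, guswik → guguswik) repeat the first consonant+vowel as a prefix.
The other pattern: stems whose last vowel is 'o' or 'u' add the prefix ka-.
So wibim → wiwibim.

wiwibim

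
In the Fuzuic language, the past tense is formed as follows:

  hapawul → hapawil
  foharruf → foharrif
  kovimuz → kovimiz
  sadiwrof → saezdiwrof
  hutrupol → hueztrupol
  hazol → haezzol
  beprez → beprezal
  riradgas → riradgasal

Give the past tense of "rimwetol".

riezmwetol

foharruf and sadiwrof both end in -f yet inflect differently (foharrif, saezdiwrof), so the final letter is not what conditions the rule; the last vowel is.
"rimwetol" has last vowel 'o'. The stems whose last vowel is 'o' (sadiwrof → saezdiwrof, hutrupol → hueztrupol, hazol → haezzol) insert -ez- after the first vowel.
The other patterns: stems whose last vowel is 'u' change the last vowel to 'i'; stems whose last vowel is 'a' or 'e' add -al.
So rimwetol → riezmwetol.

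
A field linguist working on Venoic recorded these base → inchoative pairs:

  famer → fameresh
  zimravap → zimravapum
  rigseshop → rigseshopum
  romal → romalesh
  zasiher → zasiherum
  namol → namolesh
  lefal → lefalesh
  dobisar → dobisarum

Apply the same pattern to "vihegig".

vihegigum

zasiher and famer both end in -r yet inflect differently (zasiherum, fameresh), so the final letter is not what conditions the rule; the number of vowels is.
"vihegig" has 3 vowels. The stems with 3 vowels (rigseshop → rigseshopum, zimravap → zimravapum, zasiher → zasiherum) add -um.
So vihegig → vihegigum.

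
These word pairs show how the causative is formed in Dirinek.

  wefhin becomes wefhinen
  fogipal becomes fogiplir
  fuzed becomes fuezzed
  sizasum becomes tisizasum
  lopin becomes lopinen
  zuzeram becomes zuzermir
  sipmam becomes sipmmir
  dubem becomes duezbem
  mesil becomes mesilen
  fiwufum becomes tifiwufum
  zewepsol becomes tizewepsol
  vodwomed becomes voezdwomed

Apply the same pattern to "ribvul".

tiribvul

mesil and fogipal both end in -l yet inflect differently (mesilen, fogiplir), so the final letter is not what conditions the rule; the last vowel is.
"ribvul" has last vowel 'u'. The stems whose last vowel is 'u' (sizasum → tisizasum, fiwufum → tifiwufum) add the prefix ti-.
The other patterns: stems whose last vowel is 'i' add -en; stems whose last vowel is 'a' delete the last vowel and add -ir; stems whose last vowel is 'e' insert -ez- after the first vowel.
So ribvul → tiribvul.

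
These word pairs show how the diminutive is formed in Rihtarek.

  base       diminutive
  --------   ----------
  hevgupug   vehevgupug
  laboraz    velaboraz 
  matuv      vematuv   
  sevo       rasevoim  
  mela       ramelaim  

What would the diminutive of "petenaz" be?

vepetenaz

laboraz and mela both have last vowel 'a' yet inflect differently (velaboraz, ramelaim), so the last vowel is not what conditions the rule; whether the stem ends in a vowel or a consonant is.
"petenaz" ends in a consonant. The stems ending in a consonant (hevgupug → vehevgupug, laboraz → velaboraz, matuv → vematuv) add the prefix ve-.
So petenaz → vepetenaz.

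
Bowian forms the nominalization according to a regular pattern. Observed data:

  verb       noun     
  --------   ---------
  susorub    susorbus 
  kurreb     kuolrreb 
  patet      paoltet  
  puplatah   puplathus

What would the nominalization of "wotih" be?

wooltih

susorub and kurreb both end in -b yet inflect differently (susorbus, kuolrreb), so the final letter is not what conditions the rule; the number of vowels is.
"wotih" has 2 vowels. The stems with 2 vowels (kurreb → kuolrreb, patet → paoltet) insert -ol- after the first vowel.
The other pattern: stems with 3 vowels delete the last vowel and add -us.
So wotih → wooltih.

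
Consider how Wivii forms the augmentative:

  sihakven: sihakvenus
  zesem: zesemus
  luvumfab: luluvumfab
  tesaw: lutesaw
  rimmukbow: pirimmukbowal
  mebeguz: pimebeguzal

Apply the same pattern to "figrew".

tesaw and rimmukbow both end in -w yet inflect differently (lutesaw, pirimmukbowal), so the final letter is not what conditions the rule; the last vowel is.
"figrew" has last vowel 'e'. The stems whose last vowel is 'e' (sihakven → sihakvenus, zesem → zesemus) add -us.
The other patterns: stems whose last vowel is 'a' add the prefix lu-; stems whose last vowel is 'o' or 'u' add pi- … -al around the stem.
So figrew → figrewus.

figrewus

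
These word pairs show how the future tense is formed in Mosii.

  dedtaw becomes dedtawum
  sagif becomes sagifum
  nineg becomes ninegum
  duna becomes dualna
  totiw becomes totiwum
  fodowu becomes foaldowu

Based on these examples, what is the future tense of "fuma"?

fualma

dedtaw and duna both have last vowel 'a' yet inflect differently (dedtawum, dualna), so the last vowel is not what conditions the rule; whether the stem ends in a vowel or a consonant is.
"fuma" ends in a vowel. The stems ending in a vowel (fodowu → foaldowu, duna → dualna) insert -al- after the first vowel.
The other pattern: stems ending in a consonant add -um.
So fuma → fualma.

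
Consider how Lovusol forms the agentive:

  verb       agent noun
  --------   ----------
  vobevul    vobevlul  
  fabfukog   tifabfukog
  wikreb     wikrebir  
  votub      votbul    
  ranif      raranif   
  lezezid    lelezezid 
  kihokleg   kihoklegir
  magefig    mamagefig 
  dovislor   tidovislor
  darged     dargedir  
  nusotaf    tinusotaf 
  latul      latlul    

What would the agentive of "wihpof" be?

lezezid and darged both end in -d yet inflect differently (lelezezid, dargedir), so the final letter is not what conditions the rule; the last vowel is.
"wihpof" has last vowel 'o'. The stems whose last vowel is 'o' (fabfukog → tifabfukog, dovislor → tidovislor) add the prefix ti-.
The other patterns: stems whose last vowel is 'u' delete the last vowel and add -ul; stems whose last vowel is 'i' repeat the first consonant+vowel as a prefix; stems whose last vowel is 'e' add -ir.
So wihpof → tiwihpof.

tiwihpof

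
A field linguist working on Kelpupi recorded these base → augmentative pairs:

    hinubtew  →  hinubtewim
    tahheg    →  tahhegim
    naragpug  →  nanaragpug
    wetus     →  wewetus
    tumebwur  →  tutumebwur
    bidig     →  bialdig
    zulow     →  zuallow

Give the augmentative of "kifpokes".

kifpokesim

tahheg and naragpug both end in -g yet inflect differently (tahhegim, nanaragpug), so the final letter is not what conditions the rule; the last vowel is.
"kifpokes" has last vowel 'e'. The stems whose last vowel is 'e' (hinubtew → hinubtewim, tahheg → tahhegim) add -im.
The other patterns: stems whose last vowel is 'u' repeat the first consonant+vowel as a prefix; stems whose last vowel is 'i' or 'o' insert -al- after the first vowel.
So kifpokes → kifpokesim.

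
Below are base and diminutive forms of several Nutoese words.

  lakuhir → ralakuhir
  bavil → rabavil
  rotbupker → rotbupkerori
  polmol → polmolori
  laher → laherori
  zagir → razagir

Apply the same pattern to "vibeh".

"vibeh" has last vowel 'e'. The stems whose last vowel is 'e' (rotbupker → rotbupkerori, laher → laherori) add -ori.
So vibeh → vibehori.

vibehori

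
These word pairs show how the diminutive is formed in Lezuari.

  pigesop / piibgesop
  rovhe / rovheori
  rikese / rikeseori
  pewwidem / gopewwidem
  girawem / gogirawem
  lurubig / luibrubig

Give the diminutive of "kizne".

kizneori

"kizne" ends in -e. The stems ending in -e (rikese → rikeseori, rovhe → rovheori) add -ori.
The other patterns: stems ending in -m add the prefix go-; stems ending in -g or -p insert -ib- after the first vowel.
So kizne → kizneori.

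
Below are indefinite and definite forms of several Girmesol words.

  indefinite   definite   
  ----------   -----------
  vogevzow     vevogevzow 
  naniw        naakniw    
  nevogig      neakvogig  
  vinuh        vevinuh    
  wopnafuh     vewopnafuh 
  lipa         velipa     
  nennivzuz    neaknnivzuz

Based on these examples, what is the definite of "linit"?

velinit

"linit" begins with l-. The one such stem in the data (lipa → velipa) adds the prefix ve-, so the same rule applies.
So linit → velinit.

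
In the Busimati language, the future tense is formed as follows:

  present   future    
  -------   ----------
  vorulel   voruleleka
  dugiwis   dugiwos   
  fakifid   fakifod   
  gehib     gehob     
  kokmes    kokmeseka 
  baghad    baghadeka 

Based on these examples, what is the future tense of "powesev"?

dugiwis and kokmes both end in -s yet inflect differently (dugiwos, kokmeseka), so the final letter is not what conditions the rule; the last vowel is.
"powesev" has last vowel 'e'. The stems whose last vowel is 'e' (vorulel → voruleleka, kokmes → kokmeseka) add -eka.
The other pattern: stems whose last vowel is 'i' change the last vowel to 'o'.
So powesev → poweseveka.

poweseveka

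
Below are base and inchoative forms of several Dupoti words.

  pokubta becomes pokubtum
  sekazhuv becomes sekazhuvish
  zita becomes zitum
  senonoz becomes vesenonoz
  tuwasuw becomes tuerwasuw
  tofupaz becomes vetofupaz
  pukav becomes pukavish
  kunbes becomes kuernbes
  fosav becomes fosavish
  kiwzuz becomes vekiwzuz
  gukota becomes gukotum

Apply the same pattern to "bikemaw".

kiwzuz and sekazhuv both have last vowel 'u' yet inflect differently (vekiwzuz, sekazhuvish), so the last vowel is not what conditions the rule; the final letter is.
"bikemaw" ends in -w. The one such stem in the data (tuwasuw → tuerwasuw) inserts -er- after the first vowel (as does kunbes), so the same rule applies.
The other patterns: stems ending in -z add the prefix ve-; stems ending in -v add -ish; stems ending in -a drop the final letter and add -um.
So bikemaw → bierkemaw.

bierkemaw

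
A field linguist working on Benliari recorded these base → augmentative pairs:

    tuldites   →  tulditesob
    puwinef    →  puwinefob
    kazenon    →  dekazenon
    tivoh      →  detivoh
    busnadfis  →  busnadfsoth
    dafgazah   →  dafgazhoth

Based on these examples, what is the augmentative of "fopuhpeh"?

fopuhpehob

tuldites and busnadfis both end in -s yet inflect differently (tulditesob, busnadfsoth), so the final letter is not what conditions the rule; the last vowel is.
"fopuhpeh" has last vowel 'e'. The stems whose last vowel is 'e' (tuldites → tulditesob, puwinef → puwinefob) add -ob.
The other patterns: stems whose last vowel is 'o' add the prefix de-; stems whose last vowel is 'a' or 'i' delete the last vowel and add -oth.
So fopuhpeh → fopuhpehob.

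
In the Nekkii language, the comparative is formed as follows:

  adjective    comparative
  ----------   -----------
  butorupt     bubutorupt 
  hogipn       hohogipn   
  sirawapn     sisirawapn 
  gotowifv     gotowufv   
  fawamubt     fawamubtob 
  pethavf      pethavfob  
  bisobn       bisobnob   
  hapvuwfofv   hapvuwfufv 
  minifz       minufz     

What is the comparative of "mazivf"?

hogipn and bisobn both end in -n yet inflect differently (hohogipn, bisobnob), so the final letter is not what conditions the rule; the second-to-last letter is.
"mazivf" has second-to-last letter 'v'. The one such stem in the data (pethavf → pethavfob) adds -ob, so the same rule applies.
The other patterns: stems whose second-to-last letter is 'f' change the last vowel to 'u'; stems whose second-to-last letter is 'p' repeat the first consonant+vowel as a prefix.
So mazivf → mazivfob.

mazivfob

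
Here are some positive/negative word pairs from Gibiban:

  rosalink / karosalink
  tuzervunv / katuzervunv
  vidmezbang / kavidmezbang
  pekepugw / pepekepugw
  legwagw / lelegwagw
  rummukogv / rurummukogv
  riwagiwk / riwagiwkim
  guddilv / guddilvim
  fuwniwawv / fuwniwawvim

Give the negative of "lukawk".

tuzervunv and rummukogv both end in -v yet inflect differently (katuzervunv, rurummukogv), so the final letter is not what conditions the rule; the second-to-last letter is.
"lukawk" has second-to-last letter 'w'. The stems whose second-to-last letter is 'w' (riwagiwk → riwagiwkim, fuwniwawv → fuwniwawvim) add -im.
So lukawk → lukawkim.

lukawkim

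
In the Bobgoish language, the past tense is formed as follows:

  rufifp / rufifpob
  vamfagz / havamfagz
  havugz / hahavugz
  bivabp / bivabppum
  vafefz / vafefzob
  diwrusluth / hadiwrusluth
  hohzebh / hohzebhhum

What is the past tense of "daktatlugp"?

"daktatlugp" has second-to-last letter 'g'. The stems whose second-to-last letter is 'g' (havugz → hahavugz, vamfagz → havamfagz) add the prefix ha-.
So daktatlugp → hadaktatlugp.

hadaktatlugp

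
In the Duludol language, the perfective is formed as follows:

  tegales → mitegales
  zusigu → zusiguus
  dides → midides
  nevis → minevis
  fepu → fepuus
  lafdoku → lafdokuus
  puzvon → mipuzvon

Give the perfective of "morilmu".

"morilmu" ends in -u. The stems ending in -u (fepu → fepuus, zusigu → zusiguus, lafdoku → lafdokuus) add -us.
The other pattern: stems ending in -n or -s add the prefix mi-.
So morilmu → morilmuus.

morilmuus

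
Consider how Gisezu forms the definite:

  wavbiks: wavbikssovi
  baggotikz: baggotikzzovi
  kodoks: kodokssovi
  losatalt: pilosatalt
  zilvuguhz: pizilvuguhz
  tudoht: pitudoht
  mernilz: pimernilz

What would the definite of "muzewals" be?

baggotikz and zilvuguhz both end in -z yet inflect differently (baggotikzzovi, pizilvuguhz), so the final letter is not what conditions the rule; the second-to-last letter is.
"muzewals" has second-to-last letter 'l'. The stems whose second-to-last letter is 'l' (losatalt → pilosatalt, mernilz → pimernilz) add the prefix pi-.
So muzewals → pimuzewals.

pimuzewals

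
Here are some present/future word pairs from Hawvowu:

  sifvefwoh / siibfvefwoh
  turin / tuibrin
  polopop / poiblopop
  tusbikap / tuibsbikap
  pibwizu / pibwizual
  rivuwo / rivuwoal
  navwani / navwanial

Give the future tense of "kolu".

sifvefwoh and rivuwo both have last vowel 'o' yet inflect differently (siibfvefwoh, rivuwoal), so the last vowel is not what conditions the rule; whether the stem ends in a vowel or a consonant is.
"kolu" ends in a vowel. The stems ending in a vowel (pibwizu → pibwizual, rivuwo → rivuwoal, navwani → navwanial) add -al.
So kolu → kolual.

kolual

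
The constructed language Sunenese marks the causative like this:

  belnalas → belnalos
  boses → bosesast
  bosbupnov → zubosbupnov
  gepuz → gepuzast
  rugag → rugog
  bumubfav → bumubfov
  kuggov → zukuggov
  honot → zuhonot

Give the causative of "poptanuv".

kuggov and bumubfav both end in -v yet inflect differently (zukuggov, bumubfov), so the final letter is not what conditions the rule; the last vowel is.
"poptanuv" has last vowel 'u'. The one such stem in the data (gepuz → gepuzast) adds -ast, so the same rule applies.
The other patterns: stems whose last vowel is 'o' add the prefix zu-; stems whose last vowel is 'a' change the last vowel to 'o'.
So poptanuv → poptanuvast.

poptanuvast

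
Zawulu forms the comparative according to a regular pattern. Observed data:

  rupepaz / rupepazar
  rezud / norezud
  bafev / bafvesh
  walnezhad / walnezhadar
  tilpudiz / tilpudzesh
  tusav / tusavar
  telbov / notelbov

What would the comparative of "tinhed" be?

"tinhed" has last vowel 'e'. The one such stem in the data (bafev → bafvesh) deletes the last vowel and adds -esh (as does tilpudiz), so the same rule applies.
The other patterns: stems whose last vowel is 'o' or 'u' add the prefix no-; stems whose last vowel is 'a' add -ar.
So tinhed → tinhdesh.

tinhdesh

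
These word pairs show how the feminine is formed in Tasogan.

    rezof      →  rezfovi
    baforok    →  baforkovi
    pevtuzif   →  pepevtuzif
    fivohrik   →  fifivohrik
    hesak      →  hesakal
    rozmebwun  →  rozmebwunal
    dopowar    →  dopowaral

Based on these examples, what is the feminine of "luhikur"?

luhikural

"luhikur" has last vowel 'u'. The one such stem in the data (rozmebwun → rozmebwunal) adds -al, so the same rule applies.
So luhikur → luhikural.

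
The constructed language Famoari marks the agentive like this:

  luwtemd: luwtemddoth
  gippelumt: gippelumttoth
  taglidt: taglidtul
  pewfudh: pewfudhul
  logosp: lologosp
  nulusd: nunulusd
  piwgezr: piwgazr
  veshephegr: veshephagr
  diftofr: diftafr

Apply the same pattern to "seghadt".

seghadtul

"seghadt" has second-to-last letter 'd'. The stems whose second-to-last letter is 'd' (taglidt → taglidtul, pewfudh → pewfudhul) add -ul.
The other patterns: stems whose second-to-last letter is 'm' double the final consonant and add -oth; stems whose second-to-last letter is 's' repeat the first consonant+vowel as a prefix; stems whose second-to-last letter is 'f', 'g' or 'z' change the last vowel to 'a'.
So seghadt → seghadtul.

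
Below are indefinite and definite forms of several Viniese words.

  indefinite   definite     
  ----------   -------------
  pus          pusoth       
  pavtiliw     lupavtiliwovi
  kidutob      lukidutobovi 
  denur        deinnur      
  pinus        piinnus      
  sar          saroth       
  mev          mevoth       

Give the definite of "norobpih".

sar and denur both end in -r yet inflect differently (saroth, deinnur), so the final letter is not what conditions the rule; the number of vowels is.
"norobpih" has 3 vowels. The stems with 3 vowels (kidutob → lukidutobovi, pavtiliw → lupavtiliwovi) add lu- … -ovi around the stem.
The other patterns: stems with 1 vowel add -oth; stems with 2 vowels insert -in- after the first vowel.
So norobpih → lunorobpihovi.

lunorobpihovi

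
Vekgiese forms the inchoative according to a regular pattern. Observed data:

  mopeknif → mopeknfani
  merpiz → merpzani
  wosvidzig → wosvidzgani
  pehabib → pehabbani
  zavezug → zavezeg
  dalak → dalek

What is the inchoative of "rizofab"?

rizofeb

"rizofab" has last vowel 'a'. The one such stem in the data (dalak → dalek) changes the last vowel to 'e' (as does zavezug), so the same rule applies.
So rizofab → rizofeb.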